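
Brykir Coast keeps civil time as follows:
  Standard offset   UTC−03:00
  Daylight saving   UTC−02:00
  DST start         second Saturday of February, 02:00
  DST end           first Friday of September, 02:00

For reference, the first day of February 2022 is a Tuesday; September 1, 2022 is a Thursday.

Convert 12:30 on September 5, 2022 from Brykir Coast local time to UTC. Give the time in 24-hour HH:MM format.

1 February 2022 is a Tuesday, so the first Saturday is February 5 and the second is February 12.
1 September 2022 is a Thursday, so the first Friday is September 2.
September 5, 2022 does not fall between 12 February and 2 September, so daylight saving is not in effect and Brykir Coast is at UTC−03:00.
12:30 local + 3h = 15:30 UTC.

15:30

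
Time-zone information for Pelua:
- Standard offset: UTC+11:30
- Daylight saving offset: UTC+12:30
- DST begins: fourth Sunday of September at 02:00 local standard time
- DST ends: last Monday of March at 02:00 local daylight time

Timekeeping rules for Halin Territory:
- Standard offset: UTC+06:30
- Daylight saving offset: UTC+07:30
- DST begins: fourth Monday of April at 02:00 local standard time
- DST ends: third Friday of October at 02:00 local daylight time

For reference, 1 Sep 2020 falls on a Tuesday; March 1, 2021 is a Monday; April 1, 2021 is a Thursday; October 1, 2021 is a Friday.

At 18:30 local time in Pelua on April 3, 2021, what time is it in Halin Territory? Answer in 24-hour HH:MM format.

1 September 2020 is a Tuesday, so the first Sunday is September 6 and the fourth is September 27.
1 March 2021 is a Monday, so Mondays fall on 1, 8, 15, 22, 29; the last is March 29.
April 3, 2021 does not fall between 27 September 2020 and 29 March 2021, so daylight saving is not in effect and Pelua is at UTC+11:30.
18:30 Pelua − 11h30m = 07:00 UTC.
1 April 2021 is a Thursday, so the first Monday is April 5 and the fourth is April 26.
1 October 2021 is a Friday, so the first Friday is October 1 and the third is October 15.
At the standard offset (UTC+06:30), 07:00 UTC + 6h30m = 13:30 Halin Territory standard time.
Daylight saving runs 26 April – 15 October; the standard-time date in Halin Territory, April 3, 2021, is outside that window, so Halin Territory is on standard time at UTC+06:30.
07:00 UTC + 6h30m = 13:30 Halin Territory.

13:30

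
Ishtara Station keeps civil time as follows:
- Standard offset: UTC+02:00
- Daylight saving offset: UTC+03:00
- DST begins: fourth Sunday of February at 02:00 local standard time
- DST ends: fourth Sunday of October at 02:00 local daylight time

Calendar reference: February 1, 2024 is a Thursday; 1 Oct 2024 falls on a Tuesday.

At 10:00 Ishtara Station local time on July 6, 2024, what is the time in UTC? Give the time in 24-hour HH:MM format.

1 February 2024 is a Thursday, so the first Sunday is February 4 and the fourth is February 25.
1 October 2024 is a Tuesday, so the first Sunday is October 6 and the fourth is October 27.
Daylight saving runs 25 February – 27 October; July 6, 2024 is inside that window, so Ishtara Station is at UTC+03:00.
10:00 local − 3h = 07:00 UTC.

07:00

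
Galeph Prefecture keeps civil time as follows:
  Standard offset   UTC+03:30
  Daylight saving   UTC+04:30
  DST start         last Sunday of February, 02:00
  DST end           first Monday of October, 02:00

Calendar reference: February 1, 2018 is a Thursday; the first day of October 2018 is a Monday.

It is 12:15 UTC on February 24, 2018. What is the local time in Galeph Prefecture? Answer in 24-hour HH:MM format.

1 February 2018 is a Thursday, so Sundays fall on 4, 11, 18, 25; the last is February 25.
1 October 2018 is a Monday, so the first Monday is October 1.
At the standard offset (UTC+03:30), 12:15 UTC + 3h30m = 15:45 Galeph Prefecture standard time.
Daylight saving runs 25 February – 1 October; the standard-time date in Galeph Prefecture, February 24, 2018, is outside that window, so Galeph Prefecture is on standard time at UTC+03:30.
12:15 UTC + 3h30m = 15:45 local.

15:45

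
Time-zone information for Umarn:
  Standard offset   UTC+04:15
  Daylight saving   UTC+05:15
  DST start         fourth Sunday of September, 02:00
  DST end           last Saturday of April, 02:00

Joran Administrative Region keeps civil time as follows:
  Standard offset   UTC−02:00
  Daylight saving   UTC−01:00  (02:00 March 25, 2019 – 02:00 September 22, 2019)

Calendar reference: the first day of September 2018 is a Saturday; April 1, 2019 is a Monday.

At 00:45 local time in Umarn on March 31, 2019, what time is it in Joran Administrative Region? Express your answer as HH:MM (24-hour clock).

18:30

1 September 2018 is a Saturday, so the first Sunday is September 2 and the fourth is September 23.
1 April 2019 is a Monday, so Saturdays fall on 6, 13, 20, 27; the last is April 27.
Daylight saving runs 23 September 2018 – 27 April 2019; March 31, 2019 is inside that window, so Umarn is at UTC+05:15.
00:45 Umarn − 5h15m = 19:30 UTC (rolling into the previous day, 30 March 2019).
At the standard offset (UTC−02:00), 19:30 UTC − 2h = 17:30 Joran Administrative Region standard time.
The standard-time date in Joran Administrative Region, March 30, 2019, falls between 25 March and 22 September, so daylight saving is in effect and Joran Administrative Region is at UTC−01:00.
19:30 UTC − 1h = 18:30 Joran Administrative Region.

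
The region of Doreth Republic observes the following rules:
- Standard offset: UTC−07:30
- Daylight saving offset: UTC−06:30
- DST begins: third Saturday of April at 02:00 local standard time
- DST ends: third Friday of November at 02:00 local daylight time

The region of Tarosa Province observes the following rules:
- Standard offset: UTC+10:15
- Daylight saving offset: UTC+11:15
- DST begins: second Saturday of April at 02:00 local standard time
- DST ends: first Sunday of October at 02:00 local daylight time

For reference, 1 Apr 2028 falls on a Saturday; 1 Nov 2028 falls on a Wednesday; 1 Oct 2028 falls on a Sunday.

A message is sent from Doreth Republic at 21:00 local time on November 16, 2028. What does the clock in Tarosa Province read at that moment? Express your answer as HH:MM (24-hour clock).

13:45

1 April 2028 is a Saturday, so the first Saturday is April 1 and the third is April 15.
1 November 2028 is a Wednesday, so the first Friday is November 3 and the third is November 17.
Daylight saving runs 15 April – 17 November; November 16, 2028 is inside that window, so Doreth Republic is at UTC−06:30.
21:00 Doreth Republic + 6h30m = 03:30 UTC (rolling into the next day, 17 November 2028).
1 April 2028 is a Saturday, so the first Saturday is April 1 and the second is April 8.
1 October 2028 is a Sunday, so the first Sunday is October 1.
At the standard offset (UTC+10:15), 03:30 UTC + 10h15m = 13:45 Tarosa Province standard time.
The standard-time date in Tarosa Province, November 17, 2028, is outside the daylight-saving period (8 April – 1 October), so Tarosa Province is on standard time, UTC+10:15.
03:30 UTC + 10h15m = 13:45 Tarosa Province.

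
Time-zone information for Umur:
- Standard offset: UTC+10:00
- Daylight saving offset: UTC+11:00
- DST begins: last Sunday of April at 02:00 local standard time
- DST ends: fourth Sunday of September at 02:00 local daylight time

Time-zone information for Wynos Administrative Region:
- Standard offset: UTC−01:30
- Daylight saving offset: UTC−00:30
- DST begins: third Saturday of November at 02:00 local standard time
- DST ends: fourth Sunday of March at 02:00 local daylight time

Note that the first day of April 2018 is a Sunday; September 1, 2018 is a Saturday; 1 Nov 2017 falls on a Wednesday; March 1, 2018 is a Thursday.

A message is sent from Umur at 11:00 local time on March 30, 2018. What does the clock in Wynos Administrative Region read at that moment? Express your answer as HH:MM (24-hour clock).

1 April 2018 is a Sunday, so Sundays fall on 1, 8, 15, 22, 29; the last is April 29.
1 September 2018 is a Saturday, so the first Sunday is September 2 and the fourth is September 23.
Daylight saving runs 29 April – 23 September; March 30, 2018 is outside that window, so Umur is on standard time at UTC+10:00.
11:00 Umur − 10h = 01:00 UTC.
1 November 2017 is a Wednesday, so the first Saturday is November 4 and the third is November 18.
1 March 2018 is a Thursday, so the first Sunday is March 4 and the fourth is March 25.
At the standard offset (UTC−01:30), 01:00 UTC − 1h30m = 23:30 Wynos Administrative Region standard time (rolling into the previous day, 29 March 2018).
The standard-time date in Wynos Administrative Region, March 29, 2018, is outside the daylight-saving period (18 November 2017 – 25 March 2018), so Wynos Administrative Region is on standard time, UTC−01:30.
01:00 UTC − 1h30m = 23:30 Wynos Administrative Region (rolling into the previous day, 29 March 2018).

23:30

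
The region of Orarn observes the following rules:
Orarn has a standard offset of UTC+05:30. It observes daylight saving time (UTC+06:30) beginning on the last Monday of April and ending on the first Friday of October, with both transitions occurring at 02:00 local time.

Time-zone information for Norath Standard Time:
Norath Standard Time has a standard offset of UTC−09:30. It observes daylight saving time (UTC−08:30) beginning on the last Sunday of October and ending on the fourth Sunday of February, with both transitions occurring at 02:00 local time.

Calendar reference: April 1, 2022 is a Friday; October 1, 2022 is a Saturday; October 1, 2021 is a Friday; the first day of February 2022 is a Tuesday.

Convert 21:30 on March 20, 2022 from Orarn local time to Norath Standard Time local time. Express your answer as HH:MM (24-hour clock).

1 April 2022 is a Friday, so Mondays fall on 4, 11, 18, 25; the last is April 25.
1 October 2022 is a Saturday, so the first Friday is October 7.
March 20, 2022 is outside the daylight-saving period (25 April – 7 October), so Orarn is on standard time, UTC+05:30.
21:30 Orarn − 5h30m = 16:00 UTC.
1 October 2021 is a Friday, so Sundays fall on 3, 10, 17, 24, 31; the last is October 31.
1 February 2022 is a Tuesday, so the first Sunday is February 6 and the fourth is February 27.
At the standard offset (UTC−09:30), 16:00 UTC − 9h30m = 06:30 Norath Standard Time standard time.
The standard-time date in Norath Standard Time, March 20, 2022, does not fall between 31 October 2021 and 27 February 2022, so daylight saving is not in effect and Norath Standard Time is at UTC−09:30.
16:00 UTC − 9h30m = 06:30 Norath Standard Time.

06:30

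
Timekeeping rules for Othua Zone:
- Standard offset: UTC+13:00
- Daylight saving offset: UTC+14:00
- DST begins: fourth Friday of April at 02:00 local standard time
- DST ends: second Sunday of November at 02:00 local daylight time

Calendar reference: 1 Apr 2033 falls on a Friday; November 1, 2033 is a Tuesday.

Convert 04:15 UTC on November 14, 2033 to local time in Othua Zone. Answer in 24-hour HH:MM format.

1 April 2033 is a Friday, so the first Friday is April 1 and the fourth is April 22.
1 November 2033 is a Tuesday, so the first Sunday is November 6 and the second is November 13.
At the standard offset (UTC+13:00), 04:15 UTC + 13h = 17:15 Othua Zone standard time.
Daylight saving runs 22 April – 13 November; the standard-time date in Othua Zone, November 14, 2033, is outside that window, so Othua Zone is on standard time at UTC+13:00.
04:15 UTC + 13h = 17:15 local.

17:15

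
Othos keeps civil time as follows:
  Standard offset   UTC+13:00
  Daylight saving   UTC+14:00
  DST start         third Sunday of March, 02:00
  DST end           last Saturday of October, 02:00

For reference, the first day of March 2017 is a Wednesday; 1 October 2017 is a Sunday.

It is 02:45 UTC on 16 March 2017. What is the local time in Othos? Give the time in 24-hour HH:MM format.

15:45

1 March 2017 is a Wednesday, so the first Sunday is March 5 and the third is March 19.
1 October 2017 is a Sunday, so Saturdays fall on 7, 14, 21, 28; the last is October 28.
At the standard offset (UTC+13:00), 02:45 UTC + 13h = 15:45 Othos standard time.
The standard-time date in Othos, 16 March 2017, is outside the daylight-saving period (19 March – 28 October), so Othos is on standard time, UTC+13:00.
02:45 UTC + 13h = 15:45 local.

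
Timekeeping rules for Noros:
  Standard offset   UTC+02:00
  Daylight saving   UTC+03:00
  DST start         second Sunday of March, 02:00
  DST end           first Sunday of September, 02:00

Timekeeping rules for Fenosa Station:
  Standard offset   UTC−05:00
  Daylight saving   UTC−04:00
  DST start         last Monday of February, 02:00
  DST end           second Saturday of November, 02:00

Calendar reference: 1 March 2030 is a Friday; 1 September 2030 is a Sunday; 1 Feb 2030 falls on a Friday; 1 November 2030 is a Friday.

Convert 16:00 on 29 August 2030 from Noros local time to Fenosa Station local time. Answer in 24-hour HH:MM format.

1 March 2030 is a Friday, so the first Sunday is March 3 and the second is March 10.
1 September 2030 is a Sunday, so the first Sunday is September 1.
29 August 2030 falls between 10 March and 1 September, so daylight saving is in effect and Noros is at UTC+03:00.
16:00 Noros − 3h = 13:00 UTC.
1 February 2030 is a Friday, so Mondays fall on 4, 11, 18, 25; the last is February 25.
1 November 2030 is a Friday, so the first Saturday is November 2 and the second is November 9.
At the standard offset (UTC−05:00), 13:00 UTC − 5h = 08:00 Fenosa Station standard time.
The standard-time date in Fenosa Station, 29 August 2030, falls between 25 February and 9 November, so daylight saving is in effect and Fenosa Station is at UTC−04:00.
13:00 UTC − 4h = 09:00 Fenosa Station.

09:00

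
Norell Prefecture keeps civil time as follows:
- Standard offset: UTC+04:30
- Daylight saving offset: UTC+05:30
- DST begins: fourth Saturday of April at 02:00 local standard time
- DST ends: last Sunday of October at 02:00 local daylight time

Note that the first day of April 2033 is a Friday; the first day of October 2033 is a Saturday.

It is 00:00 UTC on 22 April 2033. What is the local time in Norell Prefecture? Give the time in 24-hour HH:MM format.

04:30

1 April 2033 is a Friday, so the first Saturday is April 2 and the fourth is April 23.
1 October 2033 is a Saturday, so Sundays fall on 2, 9, 16, 23, 30; the last is October 30.
At the standard offset (UTC+04:30), 00:00 UTC + 4h30m = 04:30 Norell Prefecture standard time.
Daylight saving runs 23 April – 30 October; the standard-time date in Norell Prefecture, 22 April 2033, is outside that window, so Norell Prefecture is on standard time at UTC+04:30.
00:00 UTC + 4h30m = 04:30 local.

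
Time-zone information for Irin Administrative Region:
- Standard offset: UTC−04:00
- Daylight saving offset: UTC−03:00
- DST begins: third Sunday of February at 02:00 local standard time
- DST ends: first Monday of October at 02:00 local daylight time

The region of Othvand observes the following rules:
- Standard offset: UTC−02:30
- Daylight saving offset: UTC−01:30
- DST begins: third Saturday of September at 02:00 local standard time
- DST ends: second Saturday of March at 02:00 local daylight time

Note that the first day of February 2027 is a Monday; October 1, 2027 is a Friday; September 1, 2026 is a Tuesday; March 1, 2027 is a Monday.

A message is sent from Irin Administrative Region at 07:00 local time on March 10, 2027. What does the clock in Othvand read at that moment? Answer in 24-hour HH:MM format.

08:30

1 February 2027 is a Monday, so the first Sunday is February 7 and the third is February 21.
1 October 2027 is a Friday, so the first Monday is October 4.
Daylight saving runs 21 February – 4 October; March 10, 2027 is inside that window, so Irin Administrative Region is at UTC−03:00.
07:00 Irin Administrative Region + 3h = 10:00 UTC.
1 September 2026 is a Tuesday, so the first Saturday is September 5 and the third is September 19.
1 March 2027 is a Monday, so the first Saturday is March 6 and the second is March 13.
At the standard offset (UTC−02:30), 10:00 UTC − 2h30m = 07:30 Othvand standard time.
Daylight saving runs 19 September 2026 – 13 March 2027; the standard-time date in Othvand, March 10, 2027, is inside that window, so Othvand is at UTC−01:30.
10:00 UTC − 1h30m = 08:30 Othvand.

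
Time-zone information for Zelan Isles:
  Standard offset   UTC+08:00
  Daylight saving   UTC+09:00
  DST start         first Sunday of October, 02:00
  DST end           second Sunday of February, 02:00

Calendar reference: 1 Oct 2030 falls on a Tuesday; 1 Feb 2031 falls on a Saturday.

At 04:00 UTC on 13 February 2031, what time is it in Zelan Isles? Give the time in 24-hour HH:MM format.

1 October 2030 is a Tuesday, so the first Sunday is October 6.
1 February 2031 is a Saturday, so the first Sunday is February 2 and the second is February 9.
At the standard offset (UTC+08:00), 04:00 UTC + 8h = 12:00 Zelan Isles standard time.
The standard-time date in Zelan Isles, 13 February 2031, is outside the daylight-saving period (6 October 2030 – 9 February 2031), so Zelan Isles is on standard time, UTC+08:00.
04:00 UTC + 8h = 12:00 local.

12:00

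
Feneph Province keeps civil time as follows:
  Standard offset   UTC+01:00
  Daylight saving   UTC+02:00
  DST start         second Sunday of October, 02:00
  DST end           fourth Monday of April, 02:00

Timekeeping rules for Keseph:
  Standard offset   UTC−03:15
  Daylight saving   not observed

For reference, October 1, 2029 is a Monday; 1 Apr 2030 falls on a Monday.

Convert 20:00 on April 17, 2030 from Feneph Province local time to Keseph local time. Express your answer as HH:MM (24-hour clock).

1 October 2029 is a Monday, so the first Sunday is October 7 and the second is October 14.
1 April 2030 is a Monday, so the first Monday is April 1 and the fourth is April 22.
April 17, 2030 lies within the daylight-saving period (14 October 2029 – 22 April 2030), so Feneph Province is on daylight time, UTC+02:00.
20:00 Feneph Province − 2h = 18:00 UTC.
Keseph stays on UTC−03:15 all year.
18:00 UTC − 3h15m = 14:45 Keseph.

14:45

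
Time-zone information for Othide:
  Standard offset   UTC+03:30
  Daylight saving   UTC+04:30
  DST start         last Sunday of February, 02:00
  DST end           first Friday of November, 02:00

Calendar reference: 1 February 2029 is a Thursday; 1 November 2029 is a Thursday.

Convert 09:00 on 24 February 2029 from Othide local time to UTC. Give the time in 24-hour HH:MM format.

05:30

1 February 2029 is a Thursday, so Sundays fall on 4, 11, 18, 25; the last is February 25.
1 November 2029 is a Thursday, so the first Friday is November 2.
Daylight saving runs 25 February – 2 November; 24 February 2029 is outside that window, so Othide is on standard time at UTC+03:30.
09:00 local − 3h30m = 05:30 UTC.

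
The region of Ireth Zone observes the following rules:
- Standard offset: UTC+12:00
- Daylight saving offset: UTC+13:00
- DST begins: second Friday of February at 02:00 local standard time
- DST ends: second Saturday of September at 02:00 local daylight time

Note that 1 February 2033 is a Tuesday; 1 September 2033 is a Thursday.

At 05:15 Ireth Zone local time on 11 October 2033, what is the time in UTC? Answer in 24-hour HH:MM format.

17:15

1 February 2033 is a Tuesday, so the first Friday is February 4 and the second is February 11.
1 September 2033 is a Thursday, so the first Saturday is September 3 and the second is September 10.
11 October 2033 is outside the daylight-saving period (11 February – 10 September), so Ireth Zone is on standard time, UTC+12:00.
05:15 local − 12h = 17:15 UTC (rolling into the previous day, 10 October 2033).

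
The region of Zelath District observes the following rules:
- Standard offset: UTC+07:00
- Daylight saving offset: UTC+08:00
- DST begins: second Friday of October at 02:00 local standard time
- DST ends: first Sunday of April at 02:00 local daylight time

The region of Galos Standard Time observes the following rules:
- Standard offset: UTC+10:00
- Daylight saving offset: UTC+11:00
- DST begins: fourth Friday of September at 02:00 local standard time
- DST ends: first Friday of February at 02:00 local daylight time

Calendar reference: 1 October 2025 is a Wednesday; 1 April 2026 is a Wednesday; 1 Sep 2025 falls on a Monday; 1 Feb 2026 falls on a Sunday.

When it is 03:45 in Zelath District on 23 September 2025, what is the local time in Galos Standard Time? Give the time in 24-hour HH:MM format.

06:45

1 October 2025 is a Wednesday, so the first Friday is October 3 and the second is October 10.
1 April 2026 is a Wednesday, so the first Sunday is April 5.
23 September 2025 is outside the daylight-saving period (10 October 2025 – 5 April 2026), so Zelath District is on standard time, UTC+07:00.
03:45 Zelath District − 7h = 20:45 UTC (rolling into the previous day, 22 September 2025).
1 September 2025 is a Monday, so the first Friday is September 5 and the fourth is September 26.
1 February 2026 is a Sunday, so the first Friday is February 6.
At the standard offset (UTC+10:00), 20:45 UTC + 10h = 06:45 Galos Standard Time standard time (rolling into the next day, 23 September 2025).
Daylight saving runs 26 September 2025 – 6 February 2026; the standard-time date in Galos Standard Time, 23 September 2025, is outside that window, so Galos Standard Time is on standard time at UTC+10:00.
20:45 UTC + 10h = 06:45 Galos Standard Time (rolling into the next day, 23 September 2025).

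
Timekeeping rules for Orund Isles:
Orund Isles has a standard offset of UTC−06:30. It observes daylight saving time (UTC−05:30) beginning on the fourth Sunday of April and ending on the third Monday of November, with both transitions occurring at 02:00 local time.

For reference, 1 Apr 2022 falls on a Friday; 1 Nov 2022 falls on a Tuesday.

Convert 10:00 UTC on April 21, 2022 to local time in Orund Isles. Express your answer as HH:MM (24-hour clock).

03:30

1 April 2022 is a Friday, so the first Sunday is April 3 and the fourth is April 24.
1 November 2022 is a Tuesday, so the first Monday is November 7 and the third is November 21.
At the standard offset (UTC−06:30), 10:00 UTC − 6h30m = 03:30 Orund Isles standard time.
The standard-time date in Orund Isles, April 21, 2022, does not fall between 24 April and 21 November, so daylight saving is not in effect and Orund Isles is at UTC−06:30.
10:00 UTC − 6h30m = 03:30 local.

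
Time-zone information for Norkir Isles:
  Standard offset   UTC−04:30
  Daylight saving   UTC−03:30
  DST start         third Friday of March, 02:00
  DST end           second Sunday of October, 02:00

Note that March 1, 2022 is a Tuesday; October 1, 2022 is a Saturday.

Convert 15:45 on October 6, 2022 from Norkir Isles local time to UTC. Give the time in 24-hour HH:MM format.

1 March 2022 is a Tuesday, so the first Friday is March 4 and the third is March 18.
1 October 2022 is a Saturday, so the first Sunday is October 2 and the second is October 9.
October 6, 2022 falls between 18 March and 9 October, so daylight saving is in effect and Norkir Isles is at UTC−03:30.
15:45 local + 3h30m = 19:15 UTC.

19:15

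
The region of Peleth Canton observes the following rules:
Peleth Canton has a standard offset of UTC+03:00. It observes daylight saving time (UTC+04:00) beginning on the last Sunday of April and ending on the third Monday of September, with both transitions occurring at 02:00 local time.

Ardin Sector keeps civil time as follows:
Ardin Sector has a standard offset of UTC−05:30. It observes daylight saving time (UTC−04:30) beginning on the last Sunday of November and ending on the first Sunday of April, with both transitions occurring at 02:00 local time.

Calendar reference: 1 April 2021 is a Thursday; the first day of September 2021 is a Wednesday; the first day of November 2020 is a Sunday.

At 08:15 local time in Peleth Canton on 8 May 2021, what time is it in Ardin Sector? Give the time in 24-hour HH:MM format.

1 April 2021 is a Thursday, so Sundays fall on 4, 11, 18, 25; the last is April 25.
1 September 2021 is a Wednesday, so the first Monday is September 6 and the third is September 20.
8 May 2021 falls between 25 April and 20 September, so daylight saving is in effect and Peleth Canton is at UTC+04:00.
08:15 Peleth Canton − 4h = 04:15 UTC.
1 November 2020 is a Sunday, so Sundays fall on 1, 8, 15, 22, 29; the last is November 29.
1 April 2021 is a Thursday, so the first Sunday is April 4.
At the standard offset (UTC−05:30), 04:15 UTC − 5h30m = 22:45 Ardin Sector standard time (rolling into the previous day, 7 May 2021).
Daylight saving runs 29 November 2020 – 4 April 2021; the standard-time date in Ardin Sector, 7 May 2021, is outside that window, so Ardin Sector is on standard time at UTC−05:30.
04:15 UTC − 5h30m = 22:45 Ardin Sector (rolling into the previous day, 7 May 2021).

22:45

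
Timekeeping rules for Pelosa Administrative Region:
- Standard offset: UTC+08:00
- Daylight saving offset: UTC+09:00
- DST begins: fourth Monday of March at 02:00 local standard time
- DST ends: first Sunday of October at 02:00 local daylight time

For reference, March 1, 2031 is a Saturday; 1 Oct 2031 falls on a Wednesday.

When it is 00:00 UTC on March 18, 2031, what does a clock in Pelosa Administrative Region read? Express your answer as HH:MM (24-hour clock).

08:00

1 March 2031 is a Saturday, so the first Monday is March 3 and the fourth is March 24.
1 October 2031 is a Wednesday, so the first Sunday is October 5.
At the standard offset (UTC+08:00), 00:00 UTC + 8h = 08:00 Pelosa Administrative Region standard time.
Daylight saving runs 24 March – 5 October; the standard-time date in Pelosa Administrative Region, March 18, 2031, is outside that window, so Pelosa Administrative Region is on standard time at UTC+08:00.
00:00 UTC + 8h = 08:00 local.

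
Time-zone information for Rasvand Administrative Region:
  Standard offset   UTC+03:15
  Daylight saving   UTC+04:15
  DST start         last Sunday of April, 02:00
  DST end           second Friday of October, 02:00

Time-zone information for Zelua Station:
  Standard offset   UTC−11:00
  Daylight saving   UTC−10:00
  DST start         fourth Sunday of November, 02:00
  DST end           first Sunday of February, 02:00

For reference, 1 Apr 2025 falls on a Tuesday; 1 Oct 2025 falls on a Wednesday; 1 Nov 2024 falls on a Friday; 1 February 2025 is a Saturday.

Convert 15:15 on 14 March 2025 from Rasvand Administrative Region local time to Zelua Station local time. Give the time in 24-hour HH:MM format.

1 April 2025 is a Tuesday, so Sundays fall on 6, 13, 20, 27; the last is April 27.
1 October 2025 is a Wednesday, so the first Friday is October 3 and the second is October 10.
14 March 2025 is outside the daylight-saving period (27 April – 10 October), so Rasvand Administrative Region is on standard time, UTC+03:15.
15:15 Rasvand Administrative Region − 3h15m = 12:00 UTC.
1 November 2024 is a Friday, so the first Sunday is November 3 and the fourth is November 24.
1 February 2025 is a Saturday, so the first Sunday is February 2.
At the standard offset (UTC−11:00), 12:00 UTC − 11h = 01:00 Zelua Station standard time.
Daylight saving runs 24 November 2024 – 2 February 2025; the standard-time date in Zelua Station, 14 March 2025, is outside that window, so Zelua Station is on standard time at UTC−11:00.
12:00 UTC − 11h = 01:00 Zelua Station.

01:00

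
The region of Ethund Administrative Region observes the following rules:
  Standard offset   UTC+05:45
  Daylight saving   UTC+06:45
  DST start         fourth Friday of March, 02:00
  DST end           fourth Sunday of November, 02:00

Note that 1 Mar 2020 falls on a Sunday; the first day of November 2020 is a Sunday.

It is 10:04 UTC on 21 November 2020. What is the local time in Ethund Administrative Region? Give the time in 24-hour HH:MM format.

16:49

1 March 2020 is a Sunday, so the first Friday is March 6 and the fourth is March 27.
1 November 2020 is a Sunday, so the first Sunday is November 1 and the fourth is November 22.
At the standard offset (UTC+05:45), 10:04 UTC + 5h45m = 15:49 Ethund Administrative Region standard time.
The standard-time date in Ethund Administrative Region, 21 November 2020, falls between 27 March and 22 November, so daylight saving is in effect and Ethund Administrative Region is at UTC+06:45.
10:04 UTC + 6h45m = 16:49 local.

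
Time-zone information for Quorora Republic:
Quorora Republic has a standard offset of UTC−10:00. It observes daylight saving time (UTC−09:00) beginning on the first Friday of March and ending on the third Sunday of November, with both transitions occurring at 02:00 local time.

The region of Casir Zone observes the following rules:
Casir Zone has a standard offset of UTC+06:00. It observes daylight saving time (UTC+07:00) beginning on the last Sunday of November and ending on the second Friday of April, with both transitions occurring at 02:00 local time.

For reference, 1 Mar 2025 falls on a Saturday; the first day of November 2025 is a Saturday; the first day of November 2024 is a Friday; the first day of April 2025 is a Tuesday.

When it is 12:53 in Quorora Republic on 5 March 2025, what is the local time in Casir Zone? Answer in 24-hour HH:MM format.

1 March 2025 is a Saturday, so the first Friday is March 7.
1 November 2025 is a Saturday, so the first Sunday is November 2 and the third is November 16.
5 March 2025 does not fall between 7 March and 16 November, so daylight saving is not in effect and Quorora Republic is at UTC−10:00.
12:53 Quorora Republic + 10h = 22:53 UTC.
1 November 2024 is a Friday, so Sundays fall on 3, 10, 17, 24; the last is November 24.
1 April 2025 is a Tuesday, so the first Friday is April 4 and the second is April 11.
At the standard offset (UTC+06:00), 22:53 UTC + 6h = 04:53 Casir Zone standard time (rolling into the next day, 6 March 2025).
Daylight saving runs 24 November 2024 – 11 April 2025; the standard-time date in Casir Zone, 6 March 2025, is inside that window, so Casir Zone is at UTC+07:00.
22:53 UTC + 7h = 05:53 Casir Zone (rolling into the next day, 6 March 2025).

05:53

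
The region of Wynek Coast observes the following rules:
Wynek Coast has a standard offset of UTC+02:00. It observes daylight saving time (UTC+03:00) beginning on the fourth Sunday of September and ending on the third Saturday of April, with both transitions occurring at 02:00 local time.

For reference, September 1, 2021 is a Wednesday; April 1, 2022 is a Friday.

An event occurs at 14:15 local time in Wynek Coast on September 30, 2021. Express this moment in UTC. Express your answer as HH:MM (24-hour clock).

1 September 2021 is a Wednesday, so the first Sunday is September 5 and the fourth is September 26.
1 April 2022 is a Friday, so the first Saturday is April 2 and the third is April 16.
Daylight saving runs 26 September 2021 – 16 April 2022; September 30, 2021 is inside that window, so Wynek Coast is at UTC+03:00.
14:15 local − 3h = 11:15 UTC.

11:15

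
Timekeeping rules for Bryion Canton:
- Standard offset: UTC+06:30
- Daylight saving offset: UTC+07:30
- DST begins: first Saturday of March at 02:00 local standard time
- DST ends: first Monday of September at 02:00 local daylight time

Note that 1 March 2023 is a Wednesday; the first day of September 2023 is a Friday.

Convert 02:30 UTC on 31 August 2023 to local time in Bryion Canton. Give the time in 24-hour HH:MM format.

1 March 2023 is a Wednesday, so the first Saturday is March 4.
1 September 2023 is a Friday, so the first Monday is September 4.
At the standard offset (UTC+06:30), 02:30 UTC + 6h30m = 09:00 Bryion Canton standard time.
Daylight saving runs 4 March – 4 September; the standard-time date in Bryion Canton, 31 August 2023, is inside that window, so Bryion Canton is at UTC+07:30.
02:30 UTC + 7h30m = 10:00 local.

10:00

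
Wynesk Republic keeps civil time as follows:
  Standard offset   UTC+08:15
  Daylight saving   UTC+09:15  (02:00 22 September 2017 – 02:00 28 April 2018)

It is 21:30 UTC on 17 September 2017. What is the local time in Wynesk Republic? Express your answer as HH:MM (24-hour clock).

05:45

At the standard offset (UTC+08:15), 21:30 UTC + 8h15m = 05:45 Wynesk Republic standard time (rolling into the next day, 18 September 2017).
The standard-time date in Wynesk Republic, 18 September 2017, does not fall between 22 September 2017 and 28 April 2018, so daylight saving is not in effect and Wynesk Republic is at UTC+08:15.
21:30 UTC + 8h15m = 05:45 local (rolling into the next day, 18 September 2017).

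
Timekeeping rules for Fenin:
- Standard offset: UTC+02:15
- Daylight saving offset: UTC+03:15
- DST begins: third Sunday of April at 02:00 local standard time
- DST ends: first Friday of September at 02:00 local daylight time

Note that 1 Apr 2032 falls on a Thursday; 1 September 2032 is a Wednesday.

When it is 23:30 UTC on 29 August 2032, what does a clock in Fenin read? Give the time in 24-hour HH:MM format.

02:45

1 April 2032 is a Thursday, so the first Sunday is April 4 and the third is April 18.
1 September 2032 is a Wednesday, so the first Friday is September 3.
At the standard offset (UTC+02:15), 23:30 UTC + 2h15m = 01:45 Fenin standard time (rolling into the next day, 30 August 2032).
Daylight saving runs 18 April – 3 September; the standard-time date in Fenin, 30 August 2032, is inside that window, so Fenin is at UTC+03:15.
23:30 UTC + 3h15m = 02:45 local (rolling into the next day, 30 August 2032).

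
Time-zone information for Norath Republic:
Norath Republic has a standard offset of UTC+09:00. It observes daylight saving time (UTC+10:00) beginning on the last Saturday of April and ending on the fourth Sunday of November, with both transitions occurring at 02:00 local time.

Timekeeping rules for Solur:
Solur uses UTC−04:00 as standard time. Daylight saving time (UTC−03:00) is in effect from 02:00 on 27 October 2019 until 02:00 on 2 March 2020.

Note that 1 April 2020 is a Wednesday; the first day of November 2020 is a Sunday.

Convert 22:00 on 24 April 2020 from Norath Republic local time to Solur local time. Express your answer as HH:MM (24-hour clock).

1 April 2020 is a Wednesday, so Saturdays fall on 4, 11, 18, 25; the last is April 25.
1 November 2020 is a Sunday, so the first Sunday is November 1 and the fourth is November 22.
24 April 2020 does not fall between 25 April and 22 November, so daylight saving is not in effect and Norath Republic is at UTC+09:00.
22:00 Norath Republic − 9h = 13:00 UTC.
At the standard offset (UTC−04:00), 13:00 UTC − 4h = 09:00 Solur standard time.
The standard-time date in Solur, 24 April 2020, does not fall between 27 October 2019 and 2 March 2020, so daylight saving is not in effect and Solur is at UTC−04:00.
13:00 UTC − 4h = 09:00 Solur.

09:00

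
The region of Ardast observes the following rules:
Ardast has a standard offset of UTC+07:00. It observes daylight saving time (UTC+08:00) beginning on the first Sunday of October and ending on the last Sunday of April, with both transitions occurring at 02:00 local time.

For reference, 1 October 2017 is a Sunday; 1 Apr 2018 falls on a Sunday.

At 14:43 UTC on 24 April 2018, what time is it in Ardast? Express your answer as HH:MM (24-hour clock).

1 October 2017 is a Sunday, so the first Sunday is October 1.
1 April 2018 is a Sunday, so Sundays fall on 1, 8, 15, 22, 29; the last is April 29.
At the standard offset (UTC+07:00), 14:43 UTC + 7h = 21:43 Ardast standard time.
Daylight saving runs 1 October 2017 – 29 April 2018; the standard-time date in Ardast, 24 April 2018, is inside that window, so Ardast is at UTC+08:00.
14:43 UTC + 8h = 22:43 local.

22:43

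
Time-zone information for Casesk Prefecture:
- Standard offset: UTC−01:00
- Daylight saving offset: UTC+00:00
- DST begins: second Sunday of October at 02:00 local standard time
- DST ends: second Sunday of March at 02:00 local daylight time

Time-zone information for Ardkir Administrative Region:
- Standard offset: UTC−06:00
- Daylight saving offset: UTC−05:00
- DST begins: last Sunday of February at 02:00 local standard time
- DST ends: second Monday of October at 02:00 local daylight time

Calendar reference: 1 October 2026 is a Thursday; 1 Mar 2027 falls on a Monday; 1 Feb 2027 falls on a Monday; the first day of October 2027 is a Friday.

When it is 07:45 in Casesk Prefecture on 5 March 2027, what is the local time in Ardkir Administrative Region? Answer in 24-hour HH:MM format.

02:45

1 October 2026 is a Thursday, so the first Sunday is October 4 and the second is October 11.
1 March 2027 is a Monday, so the first Sunday is March 7 and the second is March 14.
5 March 2027 lies within the daylight-saving period (11 October 2026 – 14 March 2027), so Casesk Prefecture is on daylight time, UTC+00:00.
07:45 Casesk Prefecture − 0h = 07:45 UTC.
1 February 2027 is a Monday, so Sundays fall on 7, 14, 21, 28; the last is February 28.
1 October 2027 is a Friday, so the first Monday is October 4 and the second is October 11.
At the standard offset (UTC−06:00), 07:45 UTC − 6h = 01:45 Ardkir Administrative Region standard time.
The standard-time date in Ardkir Administrative Region, 5 March 2027, falls between 28 February and 11 October, so daylight saving is in effect and Ardkir Administrative Region is at UTC−05:00.
07:45 UTC − 5h = 02:45 Ardkir Administrative Region.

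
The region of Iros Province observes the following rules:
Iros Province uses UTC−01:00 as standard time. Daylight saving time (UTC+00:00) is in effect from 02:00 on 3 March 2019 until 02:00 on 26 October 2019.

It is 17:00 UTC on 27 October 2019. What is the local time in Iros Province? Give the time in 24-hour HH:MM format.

16:00

At the standard offset (UTC−01:00), 17:00 UTC − 1h = 16:00 Iros Province standard time.
Daylight saving runs 3 March – 26 October; the standard-time date in Iros Province, 27 October 2019, is outside that window, so Iros Province is on standard time at UTC−01:00.
17:00 UTC − 1h = 16:00 local.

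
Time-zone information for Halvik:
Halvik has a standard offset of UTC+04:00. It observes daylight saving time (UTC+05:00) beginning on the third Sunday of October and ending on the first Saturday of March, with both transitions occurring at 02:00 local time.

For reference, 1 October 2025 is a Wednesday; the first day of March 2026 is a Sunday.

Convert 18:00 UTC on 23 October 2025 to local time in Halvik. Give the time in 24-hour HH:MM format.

1 October 2025 is a Wednesday, so the first Sunday is October 5 and the third is October 19.
1 March 2026 is a Sunday, so the first Saturday is March 7.
At the standard offset (UTC+04:00), 18:00 UTC + 4h = 22:00 Halvik standard time.
Daylight saving runs 19 October 2025 – 7 March 2026; the standard-time date in Halvik, 23 October 2025, is inside that window, so Halvik is at UTC+05:00.
18:00 UTC + 5h = 23:00 local.

23:00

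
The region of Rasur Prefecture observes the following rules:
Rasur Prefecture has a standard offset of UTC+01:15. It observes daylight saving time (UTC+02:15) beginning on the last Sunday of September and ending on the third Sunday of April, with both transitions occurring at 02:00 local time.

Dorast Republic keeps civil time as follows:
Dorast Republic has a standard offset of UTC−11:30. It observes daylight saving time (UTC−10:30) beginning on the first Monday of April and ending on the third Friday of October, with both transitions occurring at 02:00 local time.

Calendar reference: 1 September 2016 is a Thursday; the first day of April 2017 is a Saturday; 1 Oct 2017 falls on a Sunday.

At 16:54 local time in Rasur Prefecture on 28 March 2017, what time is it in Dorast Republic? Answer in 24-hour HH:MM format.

1 September 2016 is a Thursday, so Sundays fall on 4, 11, 18, 25; the last is September 25.
1 April 2017 is a Saturday, so the first Sunday is April 2 and the third is April 16.
28 March 2017 falls between 25 September 2016 and 16 April 2017, so daylight saving is in effect and Rasur Prefecture is at UTC+02:15.
16:54 Rasur Prefecture − 2h15m = 14:39 UTC.
1 April 2017 is a Saturday, so the first Monday is April 3.
1 October 2017 is a Sunday, so the first Friday is October 6 and the third is October 20.
At the standard offset (UTC−11:30), 14:39 UTC − 11h30m = 03:09 Dorast Republic standard time.
Daylight saving runs 3 April – 20 October; the standard-time date in Dorast Republic, 28 March 2017, is outside that window, so Dorast Republic is on standard time at UTC−11:30.
14:39 UTC − 11h30m = 03:09 Dorast Republic.

03:09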